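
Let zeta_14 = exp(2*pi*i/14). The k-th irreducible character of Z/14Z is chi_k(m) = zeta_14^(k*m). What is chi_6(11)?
chi_6(11) = zeta_14^66 = exp(-4*I*pi/7)

Argument: chi_6(11) = zeta_14^(6*11) = zeta_14^66. Since zeta_14^14 = 1, this equals zeta_14^10 = exp(2*pi*i*10/14) = exp(-4*I*pi/7).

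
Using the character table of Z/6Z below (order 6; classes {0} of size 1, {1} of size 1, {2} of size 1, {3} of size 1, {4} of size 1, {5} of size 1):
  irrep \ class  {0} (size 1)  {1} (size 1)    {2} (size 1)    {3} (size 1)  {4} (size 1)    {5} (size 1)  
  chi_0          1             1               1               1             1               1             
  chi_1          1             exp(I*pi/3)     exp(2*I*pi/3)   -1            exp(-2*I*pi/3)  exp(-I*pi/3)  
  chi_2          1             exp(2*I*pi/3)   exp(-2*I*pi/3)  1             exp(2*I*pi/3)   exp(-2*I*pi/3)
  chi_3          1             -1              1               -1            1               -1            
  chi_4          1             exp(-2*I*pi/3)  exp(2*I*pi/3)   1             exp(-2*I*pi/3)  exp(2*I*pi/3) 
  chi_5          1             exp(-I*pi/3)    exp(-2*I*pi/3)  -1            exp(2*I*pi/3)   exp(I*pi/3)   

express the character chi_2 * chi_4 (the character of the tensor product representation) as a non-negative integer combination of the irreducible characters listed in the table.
chi_2 tensor chi_4 = chi_0 (all other irreducibles have multiplicity 0).

Why: The character of a tensor product is the pointwise product (chi_2 * chi_4)(C) = chi_2(C) * chi_4(C):
  {0}: (1)*(1), {1}: (exp(2*I*pi/3))*(exp(-2*I*pi/3)), {2}: (exp(-2*I*pi/3))*(exp(2*I*pi/3)), {3}: (1)*(1), {4}: (exp(2*I*pi/3))*(exp(-2*I*pi/3)), {5}: (exp(-2*I*pi/3))*(exp(2*I*pi/3))
so (chi_2 * chi_4) takes values
  {0} -> 1, {1} -> 1, {2} -> 1, {3} -> 1, {4} -> 1, {5} -> 1.
Now take the inner product of this character with each irreducible chi from the table, <chi_2*chi_4, chi> = (1/6) sum_C |C| (chi_2*chi_4)(C) conj(chi(C)):
  <chi_2*chi_4, chi_0> = (1/6)[1*(1)*conj(1) + 1*(1)*conj(1) + 1*(1)*conj(1) + 1*(1)*conj(1) + 1*(1)*conj(1) + 1*(1)*conj(1)]
      = (1/6)[(1) + (1) + (1) + (1) + (1) + (1)] = 6/6 = 1
  <chi_2*chi_4, chi_1> = (1/6)[1*(1)*conj(1) + 1*(1)*conj(exp(I*pi/3)) + 1*(1)*conj(exp(2*I*pi/3)) + 1*(1)*conj(-1) + 1*(1)*conj(exp(-2*I*pi/3)) + 1*(1)*conj(exp(-I*pi/3))]
      = (1/6)[(1) + (exp(-I*pi/3)) + (exp(-2*I*pi/3)) + (-1) + (exp(2*I*pi/3)) + (exp(I*pi/3))] = 0/6 = 0
  <chi_2*chi_4, chi_2> = (1/6)[1*(1)*conj(1) + 1*(1)*conj(exp(2*I*pi/3)) + 1*(1)*conj(exp(-2*I*pi/3)) + 1*(1)*conj(1) + 1*(1)*conj(exp(2*I*pi/3)) + 1*(1)*conj(exp(-2*I*pi/3))]
      = (1/6)[(1) + (exp(-2*I*pi/3)) + (exp(2*I*pi/3)) + (1) + (exp(-2*I*pi/3)) + (exp(2*I*pi/3))] = 0/6 = 0
  <chi_2*chi_4, chi_3> = (1/6)[1*(1)*conj(1) + 1*(1)*conj(-1) + 1*(1)*conj(1) + 1*(1)*conj(-1) + 1*(1)*conj(1) + 1*(1)*conj(-1)]
      = (1/6)[(1) + (-1) + (1) + (-1) + (1) + (-1)] = 0/6 = 0
  <chi_2*chi_4, chi_4> = (1/6)[1*(1)*conj(1) + 1*(1)*conj(exp(-2*I*pi/3)) + 1*(1)*conj(exp(2*I*pi/3)) + 1*(1)*conj(1) + 1*(1)*conj(exp(-2*I*pi/3)) + 1*(1)*conj(exp(2*I*pi/3))]
      = (1/6)[(1) + (exp(2*I*pi/3)) + (exp(-2*I*pi/3)) + (1) + (exp(2*I*pi/3)) + (exp(-2*I*pi/3))] = 0/6 = 0
  <chi_2*chi_4, chi_5> = (1/6)[1*(1)*conj(1) + 1*(1)*conj(exp(-I*pi/3)) + 1*(1)*conj(exp(-2*I*pi/3)) + 1*(1)*conj(-1) + 1*(1)*conj(exp(2*I*pi/3)) + 1*(1)*conj(exp(I*pi/3))]
      = (1/6)[(1) + (exp(I*pi/3)) + (exp(2*I*pi/3)) + (-1) + (exp(-2*I*pi/3)) + (exp(-I*pi/3))] = 0/6 = 0
(Exp terms are combined using exp(i*s)*conj(exp(i*t)) = exp(i*(s-t)), and sums of them are collapsed using the identity that for every m > 1 the m distinct m-th roots of unity sum to 0, e.g. 1 + exp(2*I*pi/3) + exp(-2*I*pi/3) = 0.)
Hence the multiplicities are chi_0: 1. Dimension check: dim(chi_2)*dim(chi_4) = 1*1 = 1 and sum (mult * dim) = 1*1 = 1.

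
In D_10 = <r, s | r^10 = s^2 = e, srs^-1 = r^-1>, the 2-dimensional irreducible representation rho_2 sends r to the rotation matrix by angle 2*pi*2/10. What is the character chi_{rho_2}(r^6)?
chi_{rho_2}(r^6) = 2*cos(2*pi*2*6/10) = -1/2 + sqrt(5)/2

Working: rho_2(r^6) is rotation by angle 2*pi*2*6/10, whose trace is 2*cos(2*pi*2*6/10) = -1/2 + sqrt(5)/2.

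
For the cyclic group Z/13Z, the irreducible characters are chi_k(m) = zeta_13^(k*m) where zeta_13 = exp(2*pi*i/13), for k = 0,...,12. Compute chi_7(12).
chi_7(12) = zeta_13^84 = exp(12*I*pi/13)

Details: chi_7(12) = zeta_13^(7*12) = zeta_13^84. Since zeta_13^13 = 1, this equals zeta_13^6 = exp(2*pi*i*6/13) = exp(12*I*pi/13).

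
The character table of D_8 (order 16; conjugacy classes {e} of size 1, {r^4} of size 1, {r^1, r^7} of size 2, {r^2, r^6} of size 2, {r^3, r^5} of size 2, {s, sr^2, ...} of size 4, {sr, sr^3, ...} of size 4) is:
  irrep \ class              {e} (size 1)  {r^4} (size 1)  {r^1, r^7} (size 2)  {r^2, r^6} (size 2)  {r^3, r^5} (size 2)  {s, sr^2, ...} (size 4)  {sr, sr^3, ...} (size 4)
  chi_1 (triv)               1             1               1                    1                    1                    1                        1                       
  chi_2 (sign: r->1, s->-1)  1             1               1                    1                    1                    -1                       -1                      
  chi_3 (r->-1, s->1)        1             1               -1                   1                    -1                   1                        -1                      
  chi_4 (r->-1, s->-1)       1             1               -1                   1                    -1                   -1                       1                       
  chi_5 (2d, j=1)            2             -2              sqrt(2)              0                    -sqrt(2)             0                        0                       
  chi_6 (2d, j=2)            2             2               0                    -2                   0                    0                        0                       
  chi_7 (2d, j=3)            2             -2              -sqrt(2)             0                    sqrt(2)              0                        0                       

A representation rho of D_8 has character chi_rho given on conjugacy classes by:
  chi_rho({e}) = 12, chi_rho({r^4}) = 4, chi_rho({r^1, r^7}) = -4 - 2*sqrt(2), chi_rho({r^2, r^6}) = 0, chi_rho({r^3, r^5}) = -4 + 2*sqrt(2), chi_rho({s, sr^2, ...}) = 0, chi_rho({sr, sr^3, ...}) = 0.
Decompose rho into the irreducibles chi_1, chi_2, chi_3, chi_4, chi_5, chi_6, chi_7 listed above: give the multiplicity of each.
Multiplicities: chi_1: 0, chi_2: 0, chi_3: 2, chi_4: 2, chi_5: 0, chi_6: 2, chi_7: 2.

Explanation: Use <chi_rho, chi> = (1/|G|) sum_C |C| * chi_rho(C) * conj(chi(C)) with |G| = 16 for each irreducible chi in the table:
  <chi_rho, chi_1> = (1/16)[1*(12)*conj(1) + 1*(4)*conj(1) + 2*(-4 - 2*sqrt(2))*conj(1) + 2*(0)*conj(1) + 2*(-4 + 2*sqrt(2))*conj(1) + 4*(0)*conj(1) + 4*(0)*conj(1)]
      = (1/16)[(12) + (4) + (-8 - 4*sqrt(2)) + (0) + (-8 + 4*sqrt(2)) + (0) + (0)] = 0/16 = 0
  <chi_rho, chi_2> = (1/16)[1*(12)*conj(1) + 1*(4)*conj(1) + 2*(-4 - 2*sqrt(2))*conj(1) + 2*(0)*conj(1) + 2*(-4 + 2*sqrt(2))*conj(1) + 4*(0)*conj(-1) + 4*(0)*conj(-1)]
      = (1/16)[(12) + (4) + (-8 - 4*sqrt(2)) + (0) + (-8 + 4*sqrt(2)) + (0) + (0)] = 0/16 = 0
  <chi_rho, chi_3> = (1/16)[1*(12)*conj(1) + 1*(4)*conj(1) + 2*(-4 - 2*sqrt(2))*conj(-1) + 2*(0)*conj(1) + 2*(-4 + 2*sqrt(2))*conj(-1) + 4*(0)*conj(1) + 4*(0)*conj(-1)]
      = (1/16)[(12) + (4) + (4*sqrt(2) + 8) + (0) + (8 - 4*sqrt(2)) + (0) + (0)] = 32/16 = 2
  <chi_rho, chi_4> = (1/16)[1*(12)*conj(1) + 1*(4)*conj(1) + 2*(-4 - 2*sqrt(2))*conj(-1) + 2*(0)*conj(1) + 2*(-4 + 2*sqrt(2))*conj(-1) + 4*(0)*conj(-1) + 4*(0)*conj(1)]
      = (1/16)[(12) + (4) + (4*sqrt(2) + 8) + (0) + (8 - 4*sqrt(2)) + (0) + (0)] = 32/16 = 2
  <chi_rho, chi_5> = (1/16)[1*(12)*conj(2) + 1*(4)*conj(-2) + 2*(-4 - 2*sqrt(2))*conj(sqrt(2)) + 2*(0)*conj(0) + 2*(-4 + 2*sqrt(2))*conj(-sqrt(2)) + 4*(0)*conj(0) + 4*(0)*conj(0)]
      = (1/16)[(24) + (-8) + (-8*sqrt(2) - 8) + (0) + (-8 + 8*sqrt(2)) + (0) + (0)] = 0/16 = 0
  <chi_rho, chi_6> = (1/16)[1*(12)*conj(2) + 1*(4)*conj(2) + 2*(-4 - 2*sqrt(2))*conj(0) + 2*(0)*conj(-2) + 2*(-4 + 2*sqrt(2))*conj(0) + 4*(0)*conj(0) + 4*(0)*conj(0)]
      = (1/16)[(24) + (8) + (0) + (0) + (0) + (0) + (0)] = 32/16 = 2
  <chi_rho, chi_7> = (1/16)[1*(12)*conj(2) + 1*(4)*conj(-2) + 2*(-4 - 2*sqrt(2))*conj(-sqrt(2)) + 2*(0)*conj(0) + 2*(-4 + 2*sqrt(2))*conj(sqrt(2)) + 4*(0)*conj(0) + 4*(0)*conj(0)]
      = (1/16)[(24) + (-8) + (8 + 8*sqrt(2)) + (0) + (8 - 8*sqrt(2)) + (0) + (0)] = 32/16 = 2
Dimension check: dim(rho) = sum (mult * dim) = 0*1 + 0*1 + 2*1 + 2*1 + 0*2 + 2*2 + 2*2 = 12 = chi_rho(e) = 12.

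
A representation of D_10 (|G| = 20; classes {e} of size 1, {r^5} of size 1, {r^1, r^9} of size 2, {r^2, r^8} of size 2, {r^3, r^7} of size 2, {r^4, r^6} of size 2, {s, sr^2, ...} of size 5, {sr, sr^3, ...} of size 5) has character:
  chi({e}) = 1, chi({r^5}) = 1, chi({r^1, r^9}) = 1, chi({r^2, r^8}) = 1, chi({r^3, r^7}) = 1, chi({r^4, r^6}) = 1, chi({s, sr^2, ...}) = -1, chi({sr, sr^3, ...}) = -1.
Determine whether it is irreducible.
Irreducible: <chi, chi> = 1.

Solution. <chi, chi> = (1/|G|) sum_C |C| * |chi(C)|^2 = (1/20)[1*|1|^2 + 1*|1|^2 + 2*|1|^2 + 2*|1|^2 + 2*|1|^2 + 2*|1|^2 + 5*|-1|^2 + 5*|-1|^2]
  = (1/20)[(1) + (1) + (2) + (2) + (2) + (2) + (5) + (5)] = 20/20 = 1.
A character is irreducible iff <chi, chi> = 1, so this representation is irreducible.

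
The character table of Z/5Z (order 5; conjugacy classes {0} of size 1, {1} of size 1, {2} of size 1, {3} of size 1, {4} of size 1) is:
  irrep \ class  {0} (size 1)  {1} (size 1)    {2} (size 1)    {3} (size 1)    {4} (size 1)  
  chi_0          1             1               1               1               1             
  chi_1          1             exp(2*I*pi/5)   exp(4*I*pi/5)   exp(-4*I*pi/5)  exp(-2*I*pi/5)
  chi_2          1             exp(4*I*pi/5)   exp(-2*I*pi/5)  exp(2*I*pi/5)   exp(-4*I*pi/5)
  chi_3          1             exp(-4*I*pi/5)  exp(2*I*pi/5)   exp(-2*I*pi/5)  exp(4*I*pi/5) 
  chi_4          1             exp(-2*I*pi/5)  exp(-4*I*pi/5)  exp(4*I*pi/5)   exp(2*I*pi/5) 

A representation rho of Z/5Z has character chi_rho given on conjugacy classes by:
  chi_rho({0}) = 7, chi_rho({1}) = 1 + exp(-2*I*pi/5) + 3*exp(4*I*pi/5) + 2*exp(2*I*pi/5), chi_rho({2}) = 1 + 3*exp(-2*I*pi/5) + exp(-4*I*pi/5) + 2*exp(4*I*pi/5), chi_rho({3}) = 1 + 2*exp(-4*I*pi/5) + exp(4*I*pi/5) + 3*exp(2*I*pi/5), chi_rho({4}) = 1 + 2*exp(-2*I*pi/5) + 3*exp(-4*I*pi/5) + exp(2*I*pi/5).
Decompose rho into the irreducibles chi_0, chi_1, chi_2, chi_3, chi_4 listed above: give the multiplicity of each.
Multiplicities: chi_0: 1, chi_1: 2, chi_2: 3, chi_3: 0, chi_4: 1.

Argument: Use <chi_rho, chi> = (1/|G|) sum_C |C| * chi_rho(C) * conj(chi(C)) with |G| = 5 for each irreducible chi in the table:
  <chi_rho, chi_0> = (1/5)[1*(7)*conj(1) + 1*(1 + exp(-2*I*pi/5) + 3*exp(4*I*pi/5) + 2*exp(2*I*pi/5))*conj(1) + 1*(1 + 3*exp(-2*I*pi/5) + exp(-4*I*pi/5) + 2*exp(4*I*pi/5))*conj(1) + 1*(1 + 2*exp(-4*I*pi/5) + exp(4*I*pi/5) + 3*exp(2*I*pi/5))*conj(1) + 1*(1 + 2*exp(-2*I*pi/5) + 3*exp(-4*I*pi/5) + exp(2*I*pi/5))*conj(1)]
      = (1/5)[(7) + (1 + exp(-2*I*pi/5) + 3*exp(4*I*pi/5) + 2*exp(2*I*pi/5)) + (1 + 3*exp(-2*I*pi/5) + exp(-4*I*pi/5) + 2*exp(4*I*pi/5)) + (1 + 2*exp(-4*I*pi/5) + exp(4*I*pi/5) + 3*exp(2*I*pi/5)) + (1 + 2*exp(-2*I*pi/5) + 3*exp(-4*I*pi/5) + exp(2*I*pi/5))] = 5/5 = 1
  <chi_rho, chi_1> = (1/5)[1*(7)*conj(1) + 1*(1 + exp(-2*I*pi/5) + 3*exp(4*I*pi/5) + 2*exp(2*I*pi/5))*conj(exp(2*I*pi/5)) + 1*(1 + 3*exp(-2*I*pi/5) + exp(-4*I*pi/5) + 2*exp(4*I*pi/5))*conj(exp(4*I*pi/5)) + 1*(1 + 2*exp(-4*I*pi/5) + exp(4*I*pi/5) + 3*exp(2*I*pi/5))*conj(exp(-4*I*pi/5)) + 1*(1 + 2*exp(-2*I*pi/5) + 3*exp(-4*I*pi/5) + exp(2*I*pi/5))*conj(exp(-2*I*pi/5))]
      = (1/5)[(7) + (2 + exp(-2*I*pi/5) + exp(-4*I*pi/5) + 3*exp(2*I*pi/5)) + (2 + exp(-4*I*pi/5) + exp(2*I*pi/5) + 3*exp(4*I*pi/5)) + (2 + 3*exp(-4*I*pi/5) + exp(-2*I*pi/5) + exp(4*I*pi/5)) + (2 + 3*exp(-2*I*pi/5) + exp(4*I*pi/5) + exp(2*I*pi/5))] = 10/5 = 2
  <chi_rho, chi_2> = (1/5)[1*(7)*conj(1) + 1*(1 + exp(-2*I*pi/5) + 3*exp(4*I*pi/5) + 2*exp(2*I*pi/5))*conj(exp(4*I*pi/5)) + 1*(1 + 3*exp(-2*I*pi/5) + exp(-4*I*pi/5) + 2*exp(4*I*pi/5))*conj(exp(-2*I*pi/5)) + 1*(1 + 2*exp(-4*I*pi/5) + exp(4*I*pi/5) + 3*exp(2*I*pi/5))*conj(exp(2*I*pi/5)) + 1*(1 + 2*exp(-2*I*pi/5) + 3*exp(-4*I*pi/5) + exp(2*I*pi/5))*conj(exp(-4*I*pi/5))]
      = (1/5)[(7) + (3 + 2*exp(-2*I*pi/5) + exp(-4*I*pi/5) + exp(4*I*pi/5)) + (3 + 2*exp(-4*I*pi/5) + exp(-2*I*pi/5) + exp(2*I*pi/5)) + (3 + exp(-2*I*pi/5) + exp(2*I*pi/5) + 2*exp(4*I*pi/5)) + (3 + exp(-4*I*pi/5) + exp(4*I*pi/5) + 2*exp(2*I*pi/5))] = 15/5 = 3
  <chi_rho, chi_3> = (1/5)[1*(7)*conj(1) + 1*(1 + exp(-2*I*pi/5) + 3*exp(4*I*pi/5) + 2*exp(2*I*pi/5))*conj(exp(-4*I*pi/5)) + 1*(1 + 3*exp(-2*I*pi/5) + exp(-4*I*pi/5) + 2*exp(4*I*pi/5))*conj(exp(2*I*pi/5)) + 1*(1 + 2*exp(-4*I*pi/5) + exp(4*I*pi/5) + 3*exp(2*I*pi/5))*conj(exp(-2*I*pi/5)) + 1*(1 + 2*exp(-2*I*pi/5) + 3*exp(-4*I*pi/5) + exp(2*I*pi/5))*conj(exp(4*I*pi/5))]
      = (1/5)[(7) + (3*exp(-2*I*pi/5) + 2*exp(-4*I*pi/5) + exp(4*I*pi/5) + exp(2*I*pi/5)) + (3*exp(-4*I*pi/5) + exp(-2*I*pi/5) + exp(4*I*pi/5) + 2*exp(2*I*pi/5)) + (2*exp(-2*I*pi/5) + exp(-4*I*pi/5) + exp(2*I*pi/5) + 3*exp(4*I*pi/5)) + (exp(-2*I*pi/5) + exp(-4*I*pi/5) + 2*exp(4*I*pi/5) + 3*exp(2*I*pi/5))] = 0/5 = 0
  <chi_rho, chi_4> = (1/5)[1*(7)*conj(1) + 1*(1 + exp(-2*I*pi/5) + 3*exp(4*I*pi/5) + 2*exp(2*I*pi/5))*conj(exp(-2*I*pi/5)) + 1*(1 + 3*exp(-2*I*pi/5) + exp(-4*I*pi/5) + 2*exp(4*I*pi/5))*conj(exp(-4*I*pi/5)) + 1*(1 + 2*exp(-4*I*pi/5) + exp(4*I*pi/5) + 3*exp(2*I*pi/5))*conj(exp(4*I*pi/5)) + 1*(1 + 2*exp(-2*I*pi/5) + 3*exp(-4*I*pi/5) + exp(2*I*pi/5))*conj(exp(2*I*pi/5))]
      = (1/5)[(7) + (1 + 3*exp(-4*I*pi/5) + exp(2*I*pi/5) + 2*exp(4*I*pi/5)) + (1 + 2*exp(-2*I*pi/5) + exp(4*I*pi/5) + 3*exp(2*I*pi/5)) + (1 + 3*exp(-2*I*pi/5) + exp(-4*I*pi/5) + 2*exp(2*I*pi/5)) + (1 + 2*exp(-4*I*pi/5) + exp(-2*I*pi/5) + 3*exp(4*I*pi/5))] = 5/5 = 1
(Exp terms are combined using exp(i*s)*conj(exp(i*t)) = exp(i*(s-t)), and sums of them are collapsed using the identity that for every m > 1 the m distinct m-th roots of unity sum to 0, e.g. 1 + exp(2*I*pi/3) + exp(-2*I*pi/3) = 0.)
Dimension check: dim(rho) = sum (mult * dim) = 1*1 + 2*1 + 3*1 + 0*1 + 1*1 = 7 = chi_rho(e) = 7.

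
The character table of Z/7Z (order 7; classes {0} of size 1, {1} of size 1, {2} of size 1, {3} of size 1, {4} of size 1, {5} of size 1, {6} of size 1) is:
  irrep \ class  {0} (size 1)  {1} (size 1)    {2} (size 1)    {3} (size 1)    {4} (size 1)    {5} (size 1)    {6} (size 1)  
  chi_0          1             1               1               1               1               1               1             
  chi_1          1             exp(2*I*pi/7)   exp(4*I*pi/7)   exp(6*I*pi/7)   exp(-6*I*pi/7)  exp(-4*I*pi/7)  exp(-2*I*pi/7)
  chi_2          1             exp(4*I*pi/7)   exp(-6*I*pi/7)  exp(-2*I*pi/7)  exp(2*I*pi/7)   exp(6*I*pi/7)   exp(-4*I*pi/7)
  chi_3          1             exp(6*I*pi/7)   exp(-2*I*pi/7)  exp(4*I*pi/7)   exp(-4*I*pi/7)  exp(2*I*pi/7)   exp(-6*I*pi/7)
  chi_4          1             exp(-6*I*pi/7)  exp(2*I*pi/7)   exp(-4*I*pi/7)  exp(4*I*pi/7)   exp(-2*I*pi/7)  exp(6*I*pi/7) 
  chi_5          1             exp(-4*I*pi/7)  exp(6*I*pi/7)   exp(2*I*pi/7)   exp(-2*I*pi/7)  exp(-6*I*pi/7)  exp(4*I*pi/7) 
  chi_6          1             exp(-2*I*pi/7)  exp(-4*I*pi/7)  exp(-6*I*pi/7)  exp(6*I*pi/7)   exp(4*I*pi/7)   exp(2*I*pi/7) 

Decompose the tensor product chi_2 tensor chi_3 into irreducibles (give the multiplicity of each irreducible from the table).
chi_2 tensor chi_3 = chi_5 (all other irreducibles have multiplicity 0).

Derivation: The character of a tensor product is the pointwise product (chi_2 * chi_3)(C) = chi_2(C) * chi_3(C):
  {0}: (1)*(1), {1}: (exp(4*I*pi/7))*(exp(6*I*pi/7)), {2}: (exp(-6*I*pi/7))*(exp(-2*I*pi/7)), {3}: (exp(-2*I*pi/7))*(exp(4*I*pi/7)), {4}: (exp(2*I*pi/7))*(exp(-4*I*pi/7)), {5}: (exp(6*I*pi/7))*(exp(2*I*pi/7)), {6}: (exp(-4*I*pi/7))*(exp(-6*I*pi/7))
so (chi_2 * chi_3) takes values
  {0} -> 1, {1} -> exp(-4*I*pi/7), {2} -> exp(6*I*pi/7), {3} -> exp(2*I*pi/7), {4} -> exp(-2*I*pi/7), {5} -> exp(-6*I*pi/7), {6} -> exp(4*I*pi/7).
Now take the inner product of this character with each irreducible chi from the table, <chi_2*chi_3, chi> = (1/7) sum_C |C| (chi_2*chi_3)(C) conj(chi(C)):
  <chi_2*chi_3, chi_0> = (1/7)[1*(1)*conj(1) + 1*(exp(-4*I*pi/7))*conj(1) + 1*(exp(6*I*pi/7))*conj(1) + 1*(exp(2*I*pi/7))*conj(1) + 1*(exp(-2*I*pi/7))*conj(1) + 1*(exp(-6*I*pi/7))*conj(1) + 1*(exp(4*I*pi/7))*conj(1)]
      = (1/7)[(1) + (exp(-4*I*pi/7)) + (exp(6*I*pi/7)) + (exp(2*I*pi/7)) + (exp(-2*I*pi/7)) + (exp(-6*I*pi/7)) + (exp(4*I*pi/7))] = 0/7 = 0
  <chi_2*chi_3, chi_1> = (1/7)[1*(1)*conj(1) + 1*(exp(-4*I*pi/7))*conj(exp(2*I*pi/7)) + 1*(exp(6*I*pi/7))*conj(exp(4*I*pi/7)) + 1*(exp(2*I*pi/7))*conj(exp(6*I*pi/7)) + 1*(exp(-2*I*pi/7))*conj(exp(-6*I*pi/7)) + 1*(exp(-6*I*pi/7))*conj(exp(-4*I*pi/7)) + 1*(exp(4*I*pi/7))*conj(exp(-2*I*pi/7))]
      = (1/7)[(1) + (exp(-6*I*pi/7)) + (exp(2*I*pi/7)) + (exp(-4*I*pi/7)) + (exp(4*I*pi/7)) + (exp(-2*I*pi/7)) + (exp(6*I*pi/7))] = 0/7 = 0
  <chi_2*chi_3, chi_2> = (1/7)[1*(1)*conj(1) + 1*(exp(-4*I*pi/7))*conj(exp(4*I*pi/7)) + 1*(exp(6*I*pi/7))*conj(exp(-6*I*pi/7)) + 1*(exp(2*I*pi/7))*conj(exp(-2*I*pi/7)) + 1*(exp(-2*I*pi/7))*conj(exp(2*I*pi/7)) + 1*(exp(-6*I*pi/7))*conj(exp(6*I*pi/7)) + 1*(exp(4*I*pi/7))*conj(exp(-4*I*pi/7))]
      = (1/7)[(1) + (exp(6*I*pi/7)) + (exp(-2*I*pi/7)) + (exp(4*I*pi/7)) + (exp(-4*I*pi/7)) + (exp(2*I*pi/7)) + (exp(-6*I*pi/7))] = 0/7 = 0
  <chi_2*chi_3, chi_3> = (1/7)[1*(1)*conj(1) + 1*(exp(-4*I*pi/7))*conj(exp(6*I*pi/7)) + 1*(exp(6*I*pi/7))*conj(exp(-2*I*pi/7)) + 1*(exp(2*I*pi/7))*conj(exp(4*I*pi/7)) + 1*(exp(-2*I*pi/7))*conj(exp(-4*I*pi/7)) + 1*(exp(-6*I*pi/7))*conj(exp(2*I*pi/7)) + 1*(exp(4*I*pi/7))*conj(exp(-6*I*pi/7))]
      = (1/7)[(1) + (exp(4*I*pi/7)) + (exp(-6*I*pi/7)) + (exp(-2*I*pi/7)) + (exp(2*I*pi/7)) + (exp(6*I*pi/7)) + (exp(-4*I*pi/7))] = 0/7 = 0
  <chi_2*chi_3, chi_4> = (1/7)[1*(1)*conj(1) + 1*(exp(-4*I*pi/7))*conj(exp(-6*I*pi/7)) + 1*(exp(6*I*pi/7))*conj(exp(2*I*pi/7)) + 1*(exp(2*I*pi/7))*conj(exp(-4*I*pi/7)) + 1*(exp(-2*I*pi/7))*conj(exp(4*I*pi/7)) + 1*(exp(-6*I*pi/7))*conj(exp(-2*I*pi/7)) + 1*(exp(4*I*pi/7))*conj(exp(6*I*pi/7))]
      = (1/7)[(1) + (exp(2*I*pi/7)) + (exp(4*I*pi/7)) + (exp(6*I*pi/7)) + (exp(-6*I*pi/7)) + (exp(-4*I*pi/7)) + (exp(-2*I*pi/7))] = 0/7 = 0
  <chi_2*chi_3, chi_5> = (1/7)[1*(1)*conj(1) + 1*(exp(-4*I*pi/7))*conj(exp(-4*I*pi/7)) + 1*(exp(6*I*pi/7))*conj(exp(6*I*pi/7)) + 1*(exp(2*I*pi/7))*conj(exp(2*I*pi/7)) + 1*(exp(-2*I*pi/7))*conj(exp(-2*I*pi/7)) + 1*(exp(-6*I*pi/7))*conj(exp(-6*I*pi/7)) + 1*(exp(4*I*pi/7))*conj(exp(4*I*pi/7))]
      = (1/7)[(1) + (1) + (1) + (1) + (1) + (1) + (1)] = 7/7 = 1
  <chi_2*chi_3, chi_6> = (1/7)[1*(1)*conj(1) + 1*(exp(-4*I*pi/7))*conj(exp(-2*I*pi/7)) + 1*(exp(6*I*pi/7))*conj(exp(-4*I*pi/7)) + 1*(exp(2*I*pi/7))*conj(exp(-6*I*pi/7)) + 1*(exp(-2*I*pi/7))*conj(exp(6*I*pi/7)) + 1*(exp(-6*I*pi/7))*conj(exp(4*I*pi/7)) + 1*(exp(4*I*pi/7))*conj(exp(2*I*pi/7))]
      = (1/7)[(1) + (exp(-2*I*pi/7)) + (exp(-4*I*pi/7)) + (exp(-6*I*pi/7)) + (exp(6*I*pi/7)) + (exp(4*I*pi/7)) + (exp(2*I*pi/7))] = 0/7 = 0
(Exp terms are combined using exp(i*s)*conj(exp(i*t)) = exp(i*(s-t)), and sums of them are collapsed using the identity that for every m > 1 the m distinct m-th roots of unity sum to 0, e.g. 1 + exp(2*I*pi/3) + exp(-2*I*pi/3) = 0.)
Hence the multiplicities are chi_5: 1. Dimension check: dim(chi_2)*dim(chi_3) = 1*1 = 1 and sum (mult * dim) = 1*1 = 1.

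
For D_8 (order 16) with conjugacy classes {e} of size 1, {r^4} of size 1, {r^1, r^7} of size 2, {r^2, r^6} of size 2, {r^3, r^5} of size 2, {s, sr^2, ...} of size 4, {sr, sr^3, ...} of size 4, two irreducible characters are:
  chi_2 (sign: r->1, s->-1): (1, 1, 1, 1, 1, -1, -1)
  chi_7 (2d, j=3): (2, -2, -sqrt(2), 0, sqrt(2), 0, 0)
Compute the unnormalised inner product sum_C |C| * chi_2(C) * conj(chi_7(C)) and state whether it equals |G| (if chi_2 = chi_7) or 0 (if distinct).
Sum = 0; so <chi_2, chi_7> = 0 (distinct irreducibles are orthogonal).

Solution. Compute term by term over conjugacy classes (|C| * chi_2(C) * conj(chi_7(C))):
  1*(1)*conj(2) + 1*(1)*conj(-2) + 2*(1)*conj(-sqrt(2)) + 2*(1)*conj(0) + 2*(1)*conj(sqrt(2)) + 4*(-1)*conj(0) + 4*(-1)*conj(0)
  = (2) + (-2) + (-2*sqrt(2)) + (0) + (2*sqrt(2)) + (0) + (0)
  = 0.
Dividing by |G| = 16 gives 0/16 = 0, matching the row-orthogonality relation <chi_2, chi_7> = [chi_2 = chi_7].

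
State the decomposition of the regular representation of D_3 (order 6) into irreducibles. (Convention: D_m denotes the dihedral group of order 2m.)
Each irreducible V_i of dimension d_i appears with multiplicity d_i, i.e. rho_reg = (direct sum over all irreducibles V_i) d_i V_i. The irreducible dimensions for D_3 are 1, 1, 2: 2 irreducibles of dimension 1, each with multiplicity 1; 1 irreducible of dimension 2, with multiplicity 2. Total dimension 2*1*1 + 1*2*2 = 6 = |G|.

Why: General theorem: in the regular representation of a finite group G, each irreducible appears with multiplicity equal to its dimension. Check: dim(rho_reg) = sum d_i^2 = 1 + 1 + 4 = 6 = |G|.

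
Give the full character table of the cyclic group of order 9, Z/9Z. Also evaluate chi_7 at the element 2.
Character table of Z/9Z (irreps indexed chi_0,...,chi_8 with chi_k(m) = zeta_9^(k*m), zeta_9 = exp(2*pi*i/9)):
  irrep \ class  {0} (size 1)  {1} (size 1)    {2} (size 1)    {3} (size 1)    {4} (size 1)    {5} (size 1)    {6} (size 1)    {7} (size 1)    {8} (size 1)  
  chi_0          1             1               1               1               1               1               1               1               1             
  chi_1          1             exp(2*I*pi/9)   exp(4*I*pi/9)   exp(2*I*pi/3)   exp(8*I*pi/9)   exp(-8*I*pi/9)  exp(-2*I*pi/3)  exp(-4*I*pi/9)  exp(-2*I*pi/9)
  chi_2          1             exp(4*I*pi/9)   exp(8*I*pi/9)   exp(-2*I*pi/3)  exp(-2*I*pi/9)  exp(2*I*pi/9)   exp(2*I*pi/3)   exp(-8*I*pi/9)  exp(-4*I*pi/9)
  chi_3          1             exp(2*I*pi/3)   exp(-2*I*pi/3)  1               exp(2*I*pi/3)   exp(-2*I*pi/3)  1               exp(2*I*pi/3)   exp(-2*I*pi/3)
  chi_4          1             exp(8*I*pi/9)   exp(-2*I*pi/9)  exp(2*I*pi/3)   exp(-4*I*pi/9)  exp(4*I*pi/9)   exp(-2*I*pi/3)  exp(2*I*pi/9)   exp(-8*I*pi/9)
  chi_5          1             exp(-8*I*pi/9)  exp(2*I*pi/9)   exp(-2*I*pi/3)  exp(4*I*pi/9)   exp(-4*I*pi/9)  exp(2*I*pi/3)   exp(-2*I*pi/9)  exp(8*I*pi/9) 
  chi_6          1             exp(-2*I*pi/3)  exp(2*I*pi/3)   1               exp(-2*I*pi/3)  exp(2*I*pi/3)   1               exp(-2*I*pi/3)  exp(2*I*pi/3) 
  chi_7          1             exp(-4*I*pi/9)  exp(-8*I*pi/9)  exp(2*I*pi/3)   exp(2*I*pi/9)   exp(-2*I*pi/9)  exp(-2*I*pi/3)  exp(8*I*pi/9)   exp(4*I*pi/9) 
  chi_8          1             exp(-2*I*pi/9)  exp(-4*I*pi/9)  exp(-2*I*pi/3)  exp(-8*I*pi/9)  exp(8*I*pi/9)   exp(2*I*pi/3)   exp(4*I*pi/9)   exp(2*I*pi/9) 

Spot check: chi_7(2) = zeta_9^(7*2) = zeta_9^14 = exp(-8*I*pi/9).

Why: Z/9Z is abelian, so all 9 irreducible complex representations are 1-dimensional. They are given by chi_k(m) = zeta_9^(k*m) for k = 0,...,8. Row orthogonality: sum_m chi_k(m) conj(chi_l(m)) = 9 * [k = l].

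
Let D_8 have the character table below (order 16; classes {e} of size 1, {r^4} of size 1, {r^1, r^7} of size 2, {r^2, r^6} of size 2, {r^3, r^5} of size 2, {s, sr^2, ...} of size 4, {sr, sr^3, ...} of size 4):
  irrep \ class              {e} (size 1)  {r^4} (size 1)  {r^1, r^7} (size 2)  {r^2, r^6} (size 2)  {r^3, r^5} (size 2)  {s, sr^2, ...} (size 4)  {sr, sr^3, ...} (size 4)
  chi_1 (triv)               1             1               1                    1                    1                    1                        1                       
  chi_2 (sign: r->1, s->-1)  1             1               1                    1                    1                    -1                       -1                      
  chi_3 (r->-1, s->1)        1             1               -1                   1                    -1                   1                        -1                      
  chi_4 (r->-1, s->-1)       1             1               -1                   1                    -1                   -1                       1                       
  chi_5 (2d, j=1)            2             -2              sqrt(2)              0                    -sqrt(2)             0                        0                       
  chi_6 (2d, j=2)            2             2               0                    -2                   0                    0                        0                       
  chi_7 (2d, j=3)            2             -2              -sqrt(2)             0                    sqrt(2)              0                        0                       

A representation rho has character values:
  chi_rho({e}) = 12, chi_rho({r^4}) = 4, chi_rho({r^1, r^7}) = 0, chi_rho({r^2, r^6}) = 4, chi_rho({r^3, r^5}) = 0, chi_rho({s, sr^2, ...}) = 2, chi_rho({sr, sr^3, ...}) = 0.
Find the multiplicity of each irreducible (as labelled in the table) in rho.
Multiplicities: chi_1: 2, chi_2: 1, chi_3: 2, chi_4: 1, chi_5: 1, chi_6: 1, chi_7: 1.

Details: Use <chi_rho, chi> = (1/|G|) sum_C |C| * chi_rho(C) * conj(chi(C)) with |G| = 16 for each irreducible chi in the table:
  <chi_rho, chi_1> = (1/16)[1*(12)*conj(1) + 1*(4)*conj(1) + 2*(0)*conj(1) + 2*(4)*conj(1) + 2*(0)*conj(1) + 4*(2)*conj(1) + 4*(0)*conj(1)]
      = (1/16)[(12) + (4) + (0) + (8) + (0) + (8) + (0)] = 32/16 = 2
  <chi_rho, chi_2> = (1/16)[1*(12)*conj(1) + 1*(4)*conj(1) + 2*(0)*conj(1) + 2*(4)*conj(1) + 2*(0)*conj(1) + 4*(2)*conj(-1) + 4*(0)*conj(-1)]
      = (1/16)[(12) + (4) + (0) + (8) + (0) + (-8) + (0)] = 16/16 = 1
  <chi_rho, chi_3> = (1/16)[1*(12)*conj(1) + 1*(4)*conj(1) + 2*(0)*conj(-1) + 2*(4)*conj(1) + 2*(0)*conj(-1) + 4*(2)*conj(1) + 4*(0)*conj(-1)]
      = (1/16)[(12) + (4) + (0) + (8) + (0) + (8) + (0)] = 32/16 = 2
  <chi_rho, chi_4> = (1/16)[1*(12)*conj(1) + 1*(4)*conj(1) + 2*(0)*conj(-1) + 2*(4)*conj(1) + 2*(0)*conj(-1) + 4*(2)*conj(-1) + 4*(0)*conj(1)]
      = (1/16)[(12) + (4) + (0) + (8) + (0) + (-8) + (0)] = 16/16 = 1
  <chi_rho, chi_5> = (1/16)[1*(12)*conj(2) + 1*(4)*conj(-2) + 2*(0)*conj(sqrt(2)) + 2*(4)*conj(0) + 2*(0)*conj(-sqrt(2)) + 4*(2)*conj(0) + 4*(0)*conj(0)]
      = (1/16)[(24) + (-8) + (0) + (0) + (0) + (0) + (0)] = 16/16 = 1
  <chi_rho, chi_6> = (1/16)[1*(12)*conj(2) + 1*(4)*conj(2) + 2*(0)*conj(0) + 2*(4)*conj(-2) + 2*(0)*conj(0) + 4*(2)*conj(0) + 4*(0)*conj(0)]
      = (1/16)[(24) + (8) + (0) + (-16) + (0) + (0) + (0)] = 16/16 = 1
  <chi_rho, chi_7> = (1/16)[1*(12)*conj(2) + 1*(4)*conj(-2) + 2*(0)*conj(-sqrt(2)) + 2*(4)*conj(0) + 2*(0)*conj(sqrt(2)) + 4*(2)*conj(0) + 4*(0)*conj(0)]
      = (1/16)[(24) + (-8) + (0) + (0) + (0) + (0) + (0)] = 16/16 = 1
Dimension check: dim(rho) = sum (mult * dim) = 2*1 + 1*1 + 2*1 + 1*1 + 1*2 + 1*2 + 1*2 = 12 = chi_rho(e) = 12.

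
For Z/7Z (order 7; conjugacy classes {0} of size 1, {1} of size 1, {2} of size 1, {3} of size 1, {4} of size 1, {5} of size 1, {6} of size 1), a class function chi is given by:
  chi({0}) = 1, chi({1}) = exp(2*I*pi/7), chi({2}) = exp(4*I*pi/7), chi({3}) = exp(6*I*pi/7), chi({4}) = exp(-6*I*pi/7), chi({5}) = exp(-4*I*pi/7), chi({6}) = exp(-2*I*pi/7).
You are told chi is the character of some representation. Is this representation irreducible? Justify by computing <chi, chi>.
Irreducible: <chi, chi> = 1.

<chi, chi> = (1/|G|) sum_C |C| * |chi(C)|^2 = (1/7)[1*|1|^2 + 1*|exp(2*I*pi/7)|^2 + 1*|exp(4*I*pi/7)|^2 + 1*|exp(6*I*pi/7)|^2 + 1*|exp(-6*I*pi/7)|^2 + 1*|exp(-4*I*pi/7)|^2 + 1*|exp(-2*I*pi/7)|^2]
  = (1/7)[(1) + (1) + (1) + (1) + (1) + (1) + (1)] = 7/7 = 1.
(Exp terms are combined using exp(i*s)*conj(exp(i*t)) = exp(i*(s-t)), and sums of them are collapsed using the identity that for every m > 1 the m distinct m-th roots of unity sum to 0, e.g. 1 + exp(2*I*pi/3) + exp(-2*I*pi/3) = 0.)
A character is irreducible iff <chi, chi> = 1, so this representation is irreducible.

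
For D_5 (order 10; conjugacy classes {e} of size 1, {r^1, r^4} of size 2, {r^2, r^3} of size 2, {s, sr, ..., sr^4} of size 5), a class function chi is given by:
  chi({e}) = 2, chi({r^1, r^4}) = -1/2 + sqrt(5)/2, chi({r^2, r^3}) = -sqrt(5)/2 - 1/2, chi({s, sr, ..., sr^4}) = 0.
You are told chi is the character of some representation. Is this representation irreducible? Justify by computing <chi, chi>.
Irreducible: <chi, chi> = 1.

Why: <chi, chi> = (1/|G|) sum_C |C| * |chi(C)|^2 = (1/10)[1*|2|^2 + 2*|-1/2 + sqrt(5)/2|^2 + 2*|-sqrt(5)/2 - 1/2|^2 + 5*|0|^2]
  = (1/10)[(4) + (3 - sqrt(5)) + (sqrt(5) + 3) + (0)] = 10/10 = 1.
A character is irreducible iff <chi, chi> = 1, so this representation is irreducible.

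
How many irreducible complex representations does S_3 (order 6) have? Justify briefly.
3

Explanation: The number of irreducible complex representations of a finite group equals its number of conjugacy classes. Conjugacy classes in S_3 correspond to cycle types, i.e. partitions of 3; there are p(3) = 3 of them, so S_3 (order 6) has exactly 3 irreducible complex representations.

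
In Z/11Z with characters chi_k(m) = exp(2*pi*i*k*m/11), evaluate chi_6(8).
chi_6(8) = zeta_11^48 = exp(8*I*pi/11)

Proof sketch: chi_6(8) = zeta_11^(6*8) = zeta_11^48. Since zeta_11^11 = 1, this equals zeta_11^4 = exp(2*pi*i*4/11) = exp(8*I*pi/11).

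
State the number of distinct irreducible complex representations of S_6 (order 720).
11

Proof sketch: The number of irreducible complex representations of a finite group equals its number of conjugacy classes. Conjugacy classes in S_6 correspond to cycle types, i.e. partitions of 6; there are p(6) = 11 of them, so S_6 (order 720) has exactly 11 irreducible complex representations.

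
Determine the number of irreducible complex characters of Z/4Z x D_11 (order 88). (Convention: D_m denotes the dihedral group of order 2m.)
28

Details: The number of irreducible complex representations of a finite group equals its number of conjugacy classes. For a direct product, #classes(G x H) = #classes(G) * #classes(H). Z/4Z has 4 classes (abelian), D_11 has 7 classes, so 4 * 7 = 28, so Z/4Z x D_11 (order 88) has exactly 28 irreducible complex representations.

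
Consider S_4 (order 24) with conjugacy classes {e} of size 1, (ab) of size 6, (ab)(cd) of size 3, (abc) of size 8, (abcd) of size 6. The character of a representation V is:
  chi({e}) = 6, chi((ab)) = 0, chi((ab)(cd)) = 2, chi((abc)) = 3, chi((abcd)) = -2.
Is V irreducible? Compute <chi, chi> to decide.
Not irreducible (reducible): <chi, chi> = 6 > 1.

<chi, chi> = (1/|G|) sum_C |C| * |chi(C)|^2 = (1/24)[1*|6|^2 + 6*|0|^2 + 3*|2|^2 + 8*|3|^2 + 6*|-2|^2]
  = (1/24)[(36) + (0) + (12) + (72) + (24)] = 144/24 = 6.
A character is irreducible iff <chi, chi> = 1, so this representation is reducible.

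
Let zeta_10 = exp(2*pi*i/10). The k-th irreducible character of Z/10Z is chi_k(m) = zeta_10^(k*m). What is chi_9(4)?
chi_9(4) = zeta_10^36 = exp(-4*I*pi/5)

Explanation: chi_9(4) = zeta_10^(9*4) = zeta_10^36. Since zeta_10^10 = 1, this equals zeta_10^6 = exp(2*pi*i*6/10) = exp(-4*I*pi/5).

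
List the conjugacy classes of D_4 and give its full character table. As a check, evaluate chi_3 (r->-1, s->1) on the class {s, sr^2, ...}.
Conjugacy classes: {e} of size 1, {r^2} of size 1, {r^1, r^3} of size 2, {s, sr^2, ...} of size 2, {sr, sr^3, ...} of size 2.
Character table:
  irrep \ class              {e} (size 1)  {r^2} (size 1)  {r^1, r^3} (size 2)  {s, sr^2, ...} (size 2)  {sr, sr^3, ...} (size 2)
  chi_1 (triv)               1             1               1                    1                        1                       
  chi_2 (sign: r->1, s->-1)  1             1               1                    -1                       -1                      
  chi_3 (r->-1, s->1)        1             1               -1                   1                        -1                      
  chi_4 (r->-1, s->-1)       1             1               -1                   -1                       1                       
  chi_5 (2d, j=1)            2             -2              0                    0                        0                       

Spot check: chi_3 (r->-1, s->1) on {s, sr^2, ...} = 1.

Derivation: D_4 has order 2*4 = 8 with 5 conjugacy classes, hence 5 irreducibles. Sum of squared dims 1 + 1 + 1 + 1 + 4 = 8 = |G|. Linear characters come from the abelianisation; the 2-dimensional irreps have character r^k -> 2*cos(2*pi*j*k/4), reflections -> 0.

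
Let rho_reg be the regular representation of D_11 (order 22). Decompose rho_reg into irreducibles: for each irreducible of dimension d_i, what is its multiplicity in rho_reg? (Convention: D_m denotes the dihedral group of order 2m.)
Each irreducible V_i of dimension d_i appears with multiplicity d_i, i.e. rho_reg = (direct sum over all irreducibles V_i) d_i V_i. The irreducible dimensions for D_11 are 1, 1, 2, 2, 2, 2, 2: 2 irreducibles of dimension 1, each with multiplicity 1; 5 irreducibles of dimension 2, each with multiplicity 2. Total dimension 2*1*1 + 5*2*2 = 22 = |G|.

Details: General theorem: in the regular representation of a finite group G, each irreducible appears with multiplicity equal to its dimension. Check: dim(rho_reg) = sum d_i^2 = 1 + 1 + 4 + 4 + 4 + 4 + 4 = 22 = |G|.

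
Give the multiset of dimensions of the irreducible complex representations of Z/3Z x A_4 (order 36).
Dimensions: 1, 1, 1, 1, 1, 1, 1, 1, 1, 3, 3, 3

Working: There are 12 irreducibles (= number of conjugacy classes). Their dimensions d_i satisfy sum d_i^2 = |G| = 36: 1 + 1 + 1 + 1 + 1 + 1 + 1 + 1 + 1 + 9 + 9 + 9 = 36. (For the product with Z/3Z: each of the 3 1-dim characters of Z/3Z tensors with each irrep of A_4, giving 3 copies of each A_4-dimension.)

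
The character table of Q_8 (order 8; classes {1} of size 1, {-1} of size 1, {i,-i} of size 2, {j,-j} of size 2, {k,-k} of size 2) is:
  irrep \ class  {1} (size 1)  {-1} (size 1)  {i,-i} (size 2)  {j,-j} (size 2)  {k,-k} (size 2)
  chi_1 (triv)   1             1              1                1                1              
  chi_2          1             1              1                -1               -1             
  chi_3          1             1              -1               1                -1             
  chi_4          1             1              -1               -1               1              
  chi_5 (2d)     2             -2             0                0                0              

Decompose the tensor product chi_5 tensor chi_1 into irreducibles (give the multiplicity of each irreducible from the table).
chi_5 tensor chi_1 = chi_5 (all other irreducibles have multiplicity 0).

Justification: The character of a tensor product is the pointwise product (chi_5 * chi_1)(C) = chi_5(C) * chi_1(C):
  {1}: (2)*(1), {-1}: (-2)*(1), {i,-i}: (0)*(1), {j,-j}: (0)*(1), {k,-k}: (0)*(1)
so (chi_5 * chi_1) takes values
  {1} -> 2, {-1} -> -2, {i,-i} -> 0, {j,-j} -> 0, {k,-k} -> 0.
Now take the inner product of this character with each irreducible chi from the table, <chi_5*chi_1, chi> = (1/8) sum_C |C| (chi_5*chi_1)(C) conj(chi(C)):
  <chi_5*chi_1, chi_1> = (1/8)[1*(2)*conj(1) + 1*(-2)*conj(1) + 2*(0)*conj(1) + 2*(0)*conj(1) + 2*(0)*conj(1)]
      = (1/8)[(2) + (-2) + (0) + (0) + (0)] = 0/8 = 0
  <chi_5*chi_1, chi_2> = (1/8)[1*(2)*conj(1) + 1*(-2)*conj(1) + 2*(0)*conj(1) + 2*(0)*conj(-1) + 2*(0)*conj(-1)]
      = (1/8)[(2) + (-2) + (0) + (0) + (0)] = 0/8 = 0
  <chi_5*chi_1, chi_3> = (1/8)[1*(2)*conj(1) + 1*(-2)*conj(1) + 2*(0)*conj(-1) + 2*(0)*conj(1) + 2*(0)*conj(-1)]
      = (1/8)[(2) + (-2) + (0) + (0) + (0)] = 0/8 = 0
  <chi_5*chi_1, chi_4> = (1/8)[1*(2)*conj(1) + 1*(-2)*conj(1) + 2*(0)*conj(-1) + 2*(0)*conj(-1) + 2*(0)*conj(1)]
      = (1/8)[(2) + (-2) + (0) + (0) + (0)] = 0/8 = 0
  <chi_5*chi_1, chi_5> = (1/8)[1*(2)*conj(2) + 1*(-2)*conj(-2) + 2*(0)*conj(0) + 2*(0)*conj(0) + 2*(0)*conj(0)]
      = (1/8)[(4) + (4) + (0) + (0) + (0)] = 8/8 = 1
Hence the multiplicities are chi_5: 1. Dimension check: dim(chi_5)*dim(chi_1) = 2*1 = 2 and sum (mult * dim) = 1*2 = 2.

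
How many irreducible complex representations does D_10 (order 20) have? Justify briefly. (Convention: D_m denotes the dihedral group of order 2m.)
8

Derivation: The number of irreducible complex representations of a finite group equals its number of conjugacy classes. D_10 has 8 conjugacy classes (n/2 + 3 for n even), so D_10 (order 20) has exactly 8 irreducible complex representations.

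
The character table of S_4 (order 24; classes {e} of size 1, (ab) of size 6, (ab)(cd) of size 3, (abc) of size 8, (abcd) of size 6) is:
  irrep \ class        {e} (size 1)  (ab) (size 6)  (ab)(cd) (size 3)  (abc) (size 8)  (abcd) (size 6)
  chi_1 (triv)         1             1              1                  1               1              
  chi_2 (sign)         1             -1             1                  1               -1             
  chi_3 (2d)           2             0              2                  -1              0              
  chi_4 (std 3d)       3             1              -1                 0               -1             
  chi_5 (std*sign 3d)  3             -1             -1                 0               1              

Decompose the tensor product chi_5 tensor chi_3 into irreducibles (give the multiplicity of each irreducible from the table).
chi_5 tensor chi_3 = chi_4 + chi_5 (all other irreducibles have multiplicity 0).

The character of a tensor product is the pointwise product (chi_5 * chi_3)(C) = chi_5(C) * chi_3(C):
  {e}: (3)*(2), (ab): (-1)*(0), (ab)(cd): (-1)*(2), (abc): (0)*(-1), (abcd): (1)*(0)
so (chi_5 * chi_3) takes values
  {e} -> 6, (ab) -> 0, (ab)(cd) -> -2, (abc) -> 0, (abcd) -> 0.
Now take the inner product of this character with each irreducible chi from the table, <chi_5*chi_3, chi> = (1/24) sum_C |C| (chi_5*chi_3)(C) conj(chi(C)):
  <chi_5*chi_3, chi_1> = (1/24)[1*(6)*conj(1) + 6*(0)*conj(1) + 3*(-2)*conj(1) + 8*(0)*conj(1) + 6*(0)*conj(1)]
      = (1/24)[(6) + (0) + (-6) + (0) + (0)] = 0/24 = 0
  <chi_5*chi_3, chi_2> = (1/24)[1*(6)*conj(1) + 6*(0)*conj(-1) + 3*(-2)*conj(1) + 8*(0)*conj(1) + 6*(0)*conj(-1)]
      = (1/24)[(6) + (0) + (-6) + (0) + (0)] = 0/24 = 0
  <chi_5*chi_3, chi_3> = (1/24)[1*(6)*conj(2) + 6*(0)*conj(0) + 3*(-2)*conj(2) + 8*(0)*conj(-1) + 6*(0)*conj(0)]
      = (1/24)[(12) + (0) + (-12) + (0) + (0)] = 0/24 = 0
  <chi_5*chi_3, chi_4> = (1/24)[1*(6)*conj(3) + 6*(0)*conj(1) + 3*(-2)*conj(-1) + 8*(0)*conj(0) + 6*(0)*conj(-1)]
      = (1/24)[(18) + (0) + (6) + (0) + (0)] = 24/24 = 1
  <chi_5*chi_3, chi_5> = (1/24)[1*(6)*conj(3) + 6*(0)*conj(-1) + 3*(-2)*conj(-1) + 8*(0)*conj(0) + 6*(0)*conj(1)]
      = (1/24)[(18) + (0) + (6) + (0) + (0)] = 24/24 = 1
Hence the multiplicities are chi_4: 1, chi_5: 1. Dimension check: dim(chi_5)*dim(chi_3) = 3*2 = 6 and sum (mult * dim) = 1*3 + 1*3 = 6.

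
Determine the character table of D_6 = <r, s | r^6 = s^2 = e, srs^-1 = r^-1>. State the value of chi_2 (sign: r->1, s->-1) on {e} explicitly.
Conjugacy classes: {e} of size 1, {r^3} of size 1, {r^1, r^5} of size 2, {r^2, r^4} of size 2, {s, sr^2, ...} of size 3, {sr, sr^3, ...} of size 3.
Character table:
  irrep \ class              {e} (size 1)  {r^3} (size 1)  {r^1, r^5} (size 2)  {r^2, r^4} (size 2)  {s, sr^2, ...} (size 3)  {sr, sr^3, ...} (size 3)
  chi_1 (triv)               1             1               1                    1                    1                        1                       
  chi_2 (sign: r->1, s->-1)  1             1               1                    1                    -1                       -1                      
  chi_3 (r->-1, s->1)        1             -1              -1                   1                    1                        -1                      
  chi_4 (r->-1, s->-1)       1             -1              -1                   1                    -1                       1                       
  chi_5 (2d, j=1)            2             -2              1                    -1                   0                        0                       
  chi_6 (2d, j=2)            2             2               -1                   -1                   0                        0                       

Spot check: chi_2 (sign: r->1, s->-1) on {e} = 1.

Explanation: D_6 has order 2*6 = 12 with 6 conjugacy classes, hence 6 irreducibles. Sum of squared dims 1 + 1 + 1 + 1 + 4 + 4 = 12 = |G|. Linear characters come from the abelianisation; the 2-dimensional irreps have character r^k -> 2*cos(2*pi*j*k/6), reflections -> 0.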